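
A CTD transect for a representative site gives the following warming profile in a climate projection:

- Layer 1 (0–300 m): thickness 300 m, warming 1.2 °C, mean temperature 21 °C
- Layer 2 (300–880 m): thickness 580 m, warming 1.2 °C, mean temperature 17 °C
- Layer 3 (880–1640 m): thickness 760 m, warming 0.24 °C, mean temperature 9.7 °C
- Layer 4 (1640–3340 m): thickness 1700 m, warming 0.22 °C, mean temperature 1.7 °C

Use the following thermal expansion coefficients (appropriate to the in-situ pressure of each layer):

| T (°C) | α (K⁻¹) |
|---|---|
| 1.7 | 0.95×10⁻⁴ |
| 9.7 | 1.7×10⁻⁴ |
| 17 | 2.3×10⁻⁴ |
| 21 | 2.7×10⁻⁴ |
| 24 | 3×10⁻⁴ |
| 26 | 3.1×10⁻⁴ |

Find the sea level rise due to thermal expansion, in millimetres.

Layer 1 at 21 °C → α = 2.7×10⁻⁴ K⁻¹
Layer 2 at 17 °C → α = 2.3×10⁻⁴ K⁻¹
Layer 3 at 9.7 °C → α = 1.7×10⁻⁴ K⁻¹
Layer 4 at 1.7 °C → α = 0.95×10⁻⁴ K⁻¹
Layer 1: 1.2 × 300 × 2.7×10⁻⁴ = 0.09720 m
580 × 2.3×10⁻⁴ × 1.2 = 0.16008 m
760 × 0.24 × 1.7×10⁻⁴ = 0.031008 m
1700 × 0.95×10⁻⁴ × 0.22 = 0.03553 m
Δh = 0.09720 + 0.16008 + 0.031008 + 0.03553 = 0.323818 m ≈ 324 mm

324 mm of thermosteric rise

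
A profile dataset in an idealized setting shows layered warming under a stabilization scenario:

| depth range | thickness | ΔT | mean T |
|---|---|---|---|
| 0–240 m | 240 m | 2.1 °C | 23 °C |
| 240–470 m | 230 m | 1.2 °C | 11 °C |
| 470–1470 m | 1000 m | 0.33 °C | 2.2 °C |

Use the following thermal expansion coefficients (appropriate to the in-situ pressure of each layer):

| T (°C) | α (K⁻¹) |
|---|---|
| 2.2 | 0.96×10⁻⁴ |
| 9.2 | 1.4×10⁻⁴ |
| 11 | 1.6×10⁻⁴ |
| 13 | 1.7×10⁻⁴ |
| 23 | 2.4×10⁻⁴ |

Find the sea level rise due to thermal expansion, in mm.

Layer 1 at 23 °C → α = 2.4×10⁻⁴ K⁻¹
Layer 2 at 11 °C → α = 1.6×10⁻⁴ K⁻¹
Layer 3 at 2.2 °C → α = 0.96×10⁻⁴ K⁻¹
2.1 × 2.4×10⁻⁴ × 240 = 0.12096 m
Layer 2: 230 × 1.2 × 1.6×10⁻⁴ = 0.04416 m
470–1470 m: 0.96×10⁻⁴ × 0.33 × 1000 = 0.03168 m
Δh = 0.12096 + 0.04416 + 0.03168 = 0.19680 m

Δh ≈ 197 mm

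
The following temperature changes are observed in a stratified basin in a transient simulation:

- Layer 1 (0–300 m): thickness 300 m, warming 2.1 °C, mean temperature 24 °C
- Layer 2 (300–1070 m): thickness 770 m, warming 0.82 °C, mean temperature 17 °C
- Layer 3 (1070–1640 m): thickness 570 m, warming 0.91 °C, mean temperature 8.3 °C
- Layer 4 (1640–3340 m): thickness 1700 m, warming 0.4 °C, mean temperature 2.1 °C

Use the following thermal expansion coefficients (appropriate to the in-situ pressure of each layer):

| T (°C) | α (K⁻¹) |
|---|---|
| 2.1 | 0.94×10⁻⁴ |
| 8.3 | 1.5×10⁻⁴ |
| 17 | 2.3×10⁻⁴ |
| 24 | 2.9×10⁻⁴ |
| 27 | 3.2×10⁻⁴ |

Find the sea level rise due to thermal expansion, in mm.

Layer 1 at 24 °C → α = 2.9×10⁻⁴ K⁻¹
Layer 2 at 17 °C → α = 2.3×10⁻⁴ K⁻¹
Layer 3 at 8.3 °C → α = 1.5×10⁻⁴ K⁻¹
Layer 4 at 2.1 °C → α = 0.94×10⁻⁴ K⁻¹
0–300 m: 300 × 2.1 × 2.9×10⁻⁴ = 0.18270 m
300–1070 m: 2.3×10⁻⁴ × 0.82 × 770 = 0.145222 m
1.5×10⁻⁴ × 570 × 0.91 = 0.077805 m
0.94×10⁻⁴ × 0.4 × 1700 = 0.06392 m
Δh = 0.18270 + 0.145222 + 0.077805 + 0.06392 = 0.469647 m ≈ 470 mm

470 mm of thermosteric rise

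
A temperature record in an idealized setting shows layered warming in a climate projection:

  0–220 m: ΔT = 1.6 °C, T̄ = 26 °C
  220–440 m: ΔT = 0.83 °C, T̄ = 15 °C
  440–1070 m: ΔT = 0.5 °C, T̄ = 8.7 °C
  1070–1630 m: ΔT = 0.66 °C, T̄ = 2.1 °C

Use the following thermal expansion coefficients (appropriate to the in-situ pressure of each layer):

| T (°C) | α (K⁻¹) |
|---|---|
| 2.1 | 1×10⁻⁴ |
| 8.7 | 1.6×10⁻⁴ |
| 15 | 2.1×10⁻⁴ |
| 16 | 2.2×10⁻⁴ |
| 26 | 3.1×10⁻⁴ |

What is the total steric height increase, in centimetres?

23.5 cm

Layer 1 at 26 °C → α = 3.1×10⁻⁴ K⁻¹
Layer 2 at 15 °C → α = 2.1×10⁻⁴ K⁻¹
Layer 3 at 8.7 °C → α = 1.6×10⁻⁴ K⁻¹
Layer 4 at 2.1 °C → α = 1×10⁻⁴ K⁻¹
Layer 1: 3.1×10⁻⁴ × 220 × 1.6 = 0.10912 m
220–440 m: 220 × 2.1×10⁻⁴ × 0.83 = 0.038346 m
0.5 × 630 × 1.6×10⁻⁴ = 0.05040 m
0.66 × 560 × 1×10⁻⁴ = 0.03696 m
Δh = 0.10912 + 0.038346 + 0.05040 + 0.03696 = 0.234826 m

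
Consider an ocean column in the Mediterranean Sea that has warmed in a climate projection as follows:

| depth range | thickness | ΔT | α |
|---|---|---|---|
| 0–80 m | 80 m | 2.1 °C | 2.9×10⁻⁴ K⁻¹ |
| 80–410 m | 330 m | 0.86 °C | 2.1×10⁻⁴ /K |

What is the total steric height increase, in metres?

0.108 m

0–80 m: 2.9×10⁻⁴ × 2.1 × 80 = 0.04872 m
80–410 m: 330 × 2.1×10⁻⁴ × 0.86 = 0.059598 m
Δh = 0.04872 + 0.059598 = 0.108318 m ≈ 0.108 m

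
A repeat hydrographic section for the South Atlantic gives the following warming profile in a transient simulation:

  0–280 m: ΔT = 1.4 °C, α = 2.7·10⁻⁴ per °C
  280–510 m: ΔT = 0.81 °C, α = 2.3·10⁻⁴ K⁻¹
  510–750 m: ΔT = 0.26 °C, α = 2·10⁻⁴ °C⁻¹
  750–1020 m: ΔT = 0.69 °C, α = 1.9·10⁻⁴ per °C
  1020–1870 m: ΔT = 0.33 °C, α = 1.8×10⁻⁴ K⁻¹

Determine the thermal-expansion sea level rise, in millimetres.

247 mm

280 × 1.4 × 2.7×10⁻⁴ = 0.10584 m
Layer 2: 2.3×10⁻⁴ × 230 × 0.81 = 0.042849 m
510–750 m: 240 × 0.26 × 2×10⁻⁴ = 0.01248 m
750–1020 m: 0.69 × 270 × 1.9×10⁻⁴ = 0.035397 m
850 × 0.33 × 1.8×10⁻⁴ = 0.05049 m
Δh = 0.10584 + 0.042849 + 0.01248 + 0.035397 + 0.05049 = 0.247056 m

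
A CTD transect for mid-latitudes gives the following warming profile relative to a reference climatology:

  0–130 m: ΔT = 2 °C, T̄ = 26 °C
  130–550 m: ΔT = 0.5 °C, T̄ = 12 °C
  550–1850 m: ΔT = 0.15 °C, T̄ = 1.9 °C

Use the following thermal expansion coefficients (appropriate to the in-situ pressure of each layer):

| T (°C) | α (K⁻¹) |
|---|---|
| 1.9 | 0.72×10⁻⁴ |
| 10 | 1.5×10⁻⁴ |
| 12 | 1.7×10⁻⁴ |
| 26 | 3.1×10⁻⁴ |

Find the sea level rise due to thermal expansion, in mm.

Layer 1 at 26 °C → α = 3.1×10⁻⁴ K⁻¹
Layer 2 at 12 °C → α = 1.7×10⁻⁴ K⁻¹
Layer 3 at 1.9 °C → α = 0.72×10⁻⁴ K⁻¹
130 × 2 × 3.1×10⁻⁴ = 0.08060 m
130–550 m: 1.7×10⁻⁴ × 0.5 × 420 = 0.03570 m
Layer 3: 0.15 × 1300 × 0.72×10⁻⁴ = 0.01404 m
Δh = 0.08060 + 0.03570 + 0.01404 = 0.13034 m

Δh ≈ 130 mm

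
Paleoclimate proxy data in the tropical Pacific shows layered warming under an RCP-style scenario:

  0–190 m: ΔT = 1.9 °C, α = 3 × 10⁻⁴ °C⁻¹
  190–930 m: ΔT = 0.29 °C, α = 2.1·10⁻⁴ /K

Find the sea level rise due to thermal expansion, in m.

0.153 m of thermosteric rise

1.9 × 190 × 3×10⁻⁴ = 0.10830 m
190–930 m: 2.1×10⁻⁴ × 0.29 × 740 = 0.045066 m
Δh = 0.10830 + 0.045066 = 0.153366 m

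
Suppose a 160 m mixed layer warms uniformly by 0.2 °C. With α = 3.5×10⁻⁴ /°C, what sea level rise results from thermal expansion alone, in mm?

Δh = αΔT·H = 3.5×10⁻⁴ × 0.2 × 160 = 0.01120 m

11.2 mm of thermosteric rise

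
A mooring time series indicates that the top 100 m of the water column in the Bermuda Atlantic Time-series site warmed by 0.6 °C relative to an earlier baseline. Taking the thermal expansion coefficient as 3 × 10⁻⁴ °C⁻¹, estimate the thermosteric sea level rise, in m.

Δh = αΔT·H = 3×10⁻⁴ × 0.6 × 100 = 0.01800 m

Δh = 0.0180 m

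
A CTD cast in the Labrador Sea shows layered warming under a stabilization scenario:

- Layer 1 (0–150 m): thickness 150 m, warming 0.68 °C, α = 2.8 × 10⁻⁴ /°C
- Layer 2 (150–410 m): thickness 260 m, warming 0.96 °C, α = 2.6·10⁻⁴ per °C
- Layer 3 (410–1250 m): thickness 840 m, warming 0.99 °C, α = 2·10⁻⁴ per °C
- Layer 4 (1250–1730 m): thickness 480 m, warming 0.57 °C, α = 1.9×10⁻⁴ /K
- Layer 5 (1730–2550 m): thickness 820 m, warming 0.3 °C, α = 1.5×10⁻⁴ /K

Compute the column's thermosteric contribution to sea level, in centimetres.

Δh ≈ 35 cm

0.68 × 150 × 2.8×10⁻⁴ = 0.02856 m
Layer 2: 260 × 2.6×10⁻⁴ × 0.96 = 0.064896 m
Layer 3: 840 × 2×10⁻⁴ × 0.99 = 0.16632 m
Layer 4: 1.9×10⁻⁴ × 480 × 0.57 = 0.051984 m
1730–2550 m: 0.3 × 820 × 1.5×10⁻⁴ = 0.03690 m
Δh = 0.02856 + 0.064896 + 0.16632 + 0.051984 + 0.03690 = 0.34866 m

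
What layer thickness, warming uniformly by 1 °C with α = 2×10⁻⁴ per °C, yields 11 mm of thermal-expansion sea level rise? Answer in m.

H ≈ 55 m

H = Δh/(αΔT) = 0.011 / (2×10⁻⁴ × 1) = 55.00 m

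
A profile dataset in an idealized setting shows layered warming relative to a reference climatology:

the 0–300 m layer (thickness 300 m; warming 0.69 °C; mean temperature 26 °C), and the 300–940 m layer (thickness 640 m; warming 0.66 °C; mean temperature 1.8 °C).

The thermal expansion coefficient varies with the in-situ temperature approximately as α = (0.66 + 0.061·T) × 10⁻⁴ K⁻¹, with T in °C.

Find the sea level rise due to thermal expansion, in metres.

Layer 1: α = (0.66 + 0.061×26)×10⁻⁴ = 2.246×10⁻⁴ K⁻¹
Layer 2: α = (0.66 + 0.061×1.8)×10⁻⁴ = 0.7698×10⁻⁴ K⁻¹
0–300 m: 2.246×10⁻⁴ × 0.69 × 300 = 0.0464922 m
300–940 m: 640 × 0.66 × 0.7698×10⁻⁴ = 0.032516352 m
Δh = 0.0464922 + 0.032516352 = 0.079008552 m

0.0790 m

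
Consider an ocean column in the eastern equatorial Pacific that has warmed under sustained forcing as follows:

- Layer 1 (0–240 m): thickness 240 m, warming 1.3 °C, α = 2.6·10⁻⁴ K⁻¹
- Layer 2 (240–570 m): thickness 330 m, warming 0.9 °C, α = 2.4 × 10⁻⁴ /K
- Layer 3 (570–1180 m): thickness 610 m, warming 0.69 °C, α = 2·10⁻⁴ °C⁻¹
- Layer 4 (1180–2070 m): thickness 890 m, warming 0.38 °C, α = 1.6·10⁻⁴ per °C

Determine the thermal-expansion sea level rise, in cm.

29 cm

Layer 1: 240 × 1.3 × 2.6×10⁻⁴ = 0.08112 m
240–570 m: 330 × 0.9 × 2.4×10⁻⁴ = 0.07128 m
Layer 3: 610 × 0.69 × 2×10⁻⁴ = 0.08418 m
1180–2070 m: 1.6×10⁻⁴ × 0.38 × 890 = 0.054112 m
Δh = 0.08112 + 0.07128 + 0.08418 + 0.054112 = 0.290692 m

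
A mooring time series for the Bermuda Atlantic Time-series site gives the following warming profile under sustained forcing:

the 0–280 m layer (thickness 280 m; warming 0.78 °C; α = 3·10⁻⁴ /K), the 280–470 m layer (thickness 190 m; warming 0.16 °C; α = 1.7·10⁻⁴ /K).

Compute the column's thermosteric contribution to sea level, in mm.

about 70.7 mm

Layer 1: 3×10⁻⁴ × 280 × 0.78 = 0.06552 m
280–470 m: 1.7×10⁻⁴ × 190 × 0.16 = 0.005168 m
Δh = 0.06552 + 0.005168 = 0.070688 m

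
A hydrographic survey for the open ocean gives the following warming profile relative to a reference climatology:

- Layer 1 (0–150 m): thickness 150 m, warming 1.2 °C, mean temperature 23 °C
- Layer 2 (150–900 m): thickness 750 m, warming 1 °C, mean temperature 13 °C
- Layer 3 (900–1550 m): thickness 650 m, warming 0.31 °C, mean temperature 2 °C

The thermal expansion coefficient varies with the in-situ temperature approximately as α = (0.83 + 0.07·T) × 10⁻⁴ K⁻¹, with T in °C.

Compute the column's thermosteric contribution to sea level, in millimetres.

Layer 1: α = (0.83 + 0.07×23)×10⁻⁴ = 2.44×10⁻⁴ K⁻¹
Layer 2: α = (0.83 + 0.07×13)×10⁻⁴ = 1.74×10⁻⁴ K⁻¹
Layer 3: α = (0.83 + 0.07×2)×10⁻⁴ = 0.97×10⁻⁴ K⁻¹
Layer 1: 2.44×10⁻⁴ × 150 × 1.2 = 0.04392 m
750 × 1.74×10⁻⁴ × 1 = 0.13050 m
Layer 3: 0.97×10⁻⁴ × 0.31 × 650 = 0.0195455 m
Δh = 0.04392 + 0.13050 + 0.0195455 = 0.1939655 m ≈ 194 mm

about 194 mm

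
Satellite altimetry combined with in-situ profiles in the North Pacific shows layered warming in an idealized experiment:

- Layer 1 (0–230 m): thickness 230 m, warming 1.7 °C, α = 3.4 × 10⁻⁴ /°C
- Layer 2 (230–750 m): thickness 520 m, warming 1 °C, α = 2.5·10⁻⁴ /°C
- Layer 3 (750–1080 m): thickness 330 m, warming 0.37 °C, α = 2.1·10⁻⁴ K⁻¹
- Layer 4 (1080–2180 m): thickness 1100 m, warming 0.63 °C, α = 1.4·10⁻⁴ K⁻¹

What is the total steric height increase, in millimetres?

390 mm of thermosteric rise

3.4×10⁻⁴ × 1.7 × 230 = 0.13294 m
1 × 520 × 2.5×10⁻⁴ = 0.13000 m
0.37 × 2.1×10⁻⁴ × 330 = 0.025641 m
1.4×10⁻⁴ × 1100 × 0.63 = 0.09702 m
Δh = 0.13294 + 0.13000 + 0.025641 + 0.09702 = 0.385601 m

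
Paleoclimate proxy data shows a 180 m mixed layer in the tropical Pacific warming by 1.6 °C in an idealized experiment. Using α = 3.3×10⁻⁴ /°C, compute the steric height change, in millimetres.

95.0 mm of thermosteric rise

Δh = αΔT·H = 3.3×10⁻⁴ × 1.6 × 180 = 0.09504 m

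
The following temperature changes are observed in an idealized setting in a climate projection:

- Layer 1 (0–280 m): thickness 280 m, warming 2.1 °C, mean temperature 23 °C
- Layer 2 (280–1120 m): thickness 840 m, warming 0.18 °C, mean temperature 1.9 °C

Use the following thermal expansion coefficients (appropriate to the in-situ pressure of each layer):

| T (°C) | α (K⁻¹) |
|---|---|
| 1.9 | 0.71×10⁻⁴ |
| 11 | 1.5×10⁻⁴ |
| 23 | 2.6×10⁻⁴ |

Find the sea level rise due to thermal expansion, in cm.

Layer 1 at 23 °C → α = 2.6×10⁻⁴ K⁻¹
Layer 2 at 1.9 °C → α = 0.71×10⁻⁴ K⁻¹
0–280 m: 2.1 × 280 × 2.6×10⁻⁴ = 0.15288 m
0.71×10⁻⁴ × 840 × 0.18 = 0.0107352 m
Δh = 0.15288 + 0.0107352 = 0.1636152 m ≈ 16.4 cm

Δh ≈ 16.4 cm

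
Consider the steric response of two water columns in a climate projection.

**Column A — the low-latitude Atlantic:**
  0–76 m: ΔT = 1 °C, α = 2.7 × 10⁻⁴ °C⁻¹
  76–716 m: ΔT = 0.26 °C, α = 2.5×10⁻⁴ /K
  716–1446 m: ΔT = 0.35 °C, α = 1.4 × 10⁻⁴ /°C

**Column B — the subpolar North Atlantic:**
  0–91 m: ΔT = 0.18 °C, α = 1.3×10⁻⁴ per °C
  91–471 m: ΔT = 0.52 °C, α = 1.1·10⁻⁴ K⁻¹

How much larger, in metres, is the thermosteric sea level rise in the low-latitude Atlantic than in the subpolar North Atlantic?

0.0740 m

A 0–76 m: 1 × 2.7×10⁻⁴ × 76 = 0.02052 m
A 2.5×10⁻⁴ × 640 × 0.26 = 0.04160 m
A 716–1446 m: 0.35 × 1.4×10⁻⁴ × 730 = 0.03577 m
A total: 0.09789 m
B Layer 1: 1.3×10⁻⁴ × 91 × 0.18 = 0.0021294 m
B 380 × 0.52 × 1.1×10⁻⁴ = 0.021736 m
B total: 0.0238654 m
Difference: 0.09789 − 0.0238654 = 0.0740246 m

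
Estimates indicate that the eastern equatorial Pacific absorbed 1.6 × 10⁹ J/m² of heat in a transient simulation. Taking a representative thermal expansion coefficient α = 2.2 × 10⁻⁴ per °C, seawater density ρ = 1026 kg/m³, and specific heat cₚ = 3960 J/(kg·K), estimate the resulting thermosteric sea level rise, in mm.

Δh = αQ/(ρcₚ) = 2.2×10⁻⁴ × 1.6×10⁹ / (1026 × 3960) ≈ 0.086636 m

about 86.6 mm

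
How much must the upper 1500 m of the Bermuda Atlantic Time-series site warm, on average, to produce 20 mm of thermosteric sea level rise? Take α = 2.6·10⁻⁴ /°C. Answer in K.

ΔT = Δh/(αH) = 0.02 / (2.6×10⁻⁴ × 1500) ≈ 0.05128 K

about 0.0513 K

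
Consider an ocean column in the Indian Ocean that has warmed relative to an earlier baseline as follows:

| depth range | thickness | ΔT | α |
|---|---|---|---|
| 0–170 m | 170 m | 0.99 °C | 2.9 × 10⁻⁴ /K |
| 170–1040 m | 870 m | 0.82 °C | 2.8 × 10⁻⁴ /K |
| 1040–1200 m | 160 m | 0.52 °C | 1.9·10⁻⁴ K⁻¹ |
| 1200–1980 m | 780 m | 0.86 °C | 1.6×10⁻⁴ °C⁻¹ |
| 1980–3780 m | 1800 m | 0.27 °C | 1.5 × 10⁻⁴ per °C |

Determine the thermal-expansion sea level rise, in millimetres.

170 × 0.99 × 2.9×10⁻⁴ = 0.048807 m
Layer 2: 0.82 × 2.8×10⁻⁴ × 870 = 0.199752 m
Layer 3: 1.9×10⁻⁴ × 160 × 0.52 = 0.015808 m
1.6×10⁻⁴ × 780 × 0.86 = 0.107328 m
1980–3780 m: 1800 × 1.5×10⁻⁴ × 0.27 = 0.07290 m
Δh = 0.048807 + 0.199752 + 0.015808 + 0.107328 + 0.07290 = 0.444595 m

about 445 mm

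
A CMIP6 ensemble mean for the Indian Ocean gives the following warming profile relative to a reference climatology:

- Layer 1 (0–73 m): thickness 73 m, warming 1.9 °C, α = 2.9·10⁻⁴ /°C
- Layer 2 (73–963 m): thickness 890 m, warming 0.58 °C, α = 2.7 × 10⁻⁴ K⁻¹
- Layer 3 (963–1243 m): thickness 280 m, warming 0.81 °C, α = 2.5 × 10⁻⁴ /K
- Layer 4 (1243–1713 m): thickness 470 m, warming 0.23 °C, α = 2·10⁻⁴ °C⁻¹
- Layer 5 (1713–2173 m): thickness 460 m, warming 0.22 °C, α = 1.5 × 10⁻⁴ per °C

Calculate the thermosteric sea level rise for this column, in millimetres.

Layer 1: 2.9×10⁻⁴ × 1.9 × 73 = 0.040223 m
73–963 m: 2.7×10⁻⁴ × 0.58 × 890 = 0.139374 m
280 × 2.5×10⁻⁴ × 0.81 = 0.05670 m
Layer 4: 2×10⁻⁴ × 0.23 × 470 = 0.02162 m
Layer 5: 1.5×10⁻⁴ × 0.22 × 460 = 0.01518 m
Δh = 0.040223 + 0.139374 + 0.05670 + 0.02162 + 0.01518 = 0.273097 m

270 mm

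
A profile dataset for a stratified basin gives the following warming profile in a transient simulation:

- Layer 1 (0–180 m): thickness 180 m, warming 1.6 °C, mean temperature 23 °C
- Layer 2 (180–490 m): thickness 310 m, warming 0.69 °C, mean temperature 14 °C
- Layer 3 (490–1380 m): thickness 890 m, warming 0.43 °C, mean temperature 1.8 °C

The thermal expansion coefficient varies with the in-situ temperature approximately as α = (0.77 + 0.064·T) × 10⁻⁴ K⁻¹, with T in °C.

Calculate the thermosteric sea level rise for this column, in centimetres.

Layer 1: α = (0.77 + 0.064×23)×10⁻⁴ = 2.242×10⁻⁴ K⁻¹
Layer 2: α = (0.77 + 0.064×14)×10⁻⁴ = 1.666×10⁻⁴ K⁻¹
Layer 3: α = (0.77 + 0.064×1.8)×10⁻⁴ = 0.8852×10⁻⁴ K⁻¹
180 × 2.242×10⁻⁴ × 1.6 = 0.0645696 m
Layer 2: 0.69 × 310 × 1.666×10⁻⁴ = 0.03563574 m
490–1380 m: 0.8852×10⁻⁴ × 890 × 0.43 = 0.033876604 m
Δh = 0.0645696 + 0.03563574 + 0.033876604 = 0.134081944 m ≈ 13 cm

Δh = 13 cm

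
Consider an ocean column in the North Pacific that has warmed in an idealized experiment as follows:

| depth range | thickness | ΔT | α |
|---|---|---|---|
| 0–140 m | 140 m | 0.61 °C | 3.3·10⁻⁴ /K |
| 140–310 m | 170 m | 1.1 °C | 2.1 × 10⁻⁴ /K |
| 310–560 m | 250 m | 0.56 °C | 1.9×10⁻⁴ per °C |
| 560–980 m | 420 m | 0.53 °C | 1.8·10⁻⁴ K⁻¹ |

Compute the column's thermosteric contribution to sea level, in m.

Δh ≈ 0.134 m

Layer 1: 3.3×10⁻⁴ × 140 × 0.61 = 0.028182 m
140–310 m: 1.1 × 170 × 2.1×10⁻⁴ = 0.03927 m
250 × 0.56 × 1.9×10⁻⁴ = 0.02660 m
1.8×10⁻⁴ × 0.53 × 420 = 0.040068 m
Δh = 0.028182 + 0.03927 + 0.02660 + 0.040068 = 0.13412 m ≈ 0.134 m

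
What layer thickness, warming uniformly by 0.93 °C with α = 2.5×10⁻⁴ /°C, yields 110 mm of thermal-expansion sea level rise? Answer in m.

473 m

H = Δh/(αΔT) = 0.11 / (2.5×10⁻⁴ × 0.93) ≈ 473.1 m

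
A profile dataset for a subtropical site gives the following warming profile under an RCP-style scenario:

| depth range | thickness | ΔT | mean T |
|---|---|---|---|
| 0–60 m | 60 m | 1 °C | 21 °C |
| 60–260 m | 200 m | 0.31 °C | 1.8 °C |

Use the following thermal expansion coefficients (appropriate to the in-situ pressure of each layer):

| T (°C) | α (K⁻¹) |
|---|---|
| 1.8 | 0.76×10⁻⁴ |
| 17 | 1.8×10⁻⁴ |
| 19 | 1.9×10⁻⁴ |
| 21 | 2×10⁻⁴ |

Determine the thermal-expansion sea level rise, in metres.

Layer 1 at 21 °C → α = 2×10⁻⁴ K⁻¹
Layer 2 at 1.8 °C → α = 0.76×10⁻⁴ K⁻¹
0–60 m: 1 × 2×10⁻⁴ × 60 = 0.01200 m
60–260 m: 200 × 0.76×10⁻⁴ × 0.31 = 0.004712 m
Δh = 0.01200 + 0.004712 = 0.016712 m ≈ 0.0167 m

Δh ≈ 0.0167 m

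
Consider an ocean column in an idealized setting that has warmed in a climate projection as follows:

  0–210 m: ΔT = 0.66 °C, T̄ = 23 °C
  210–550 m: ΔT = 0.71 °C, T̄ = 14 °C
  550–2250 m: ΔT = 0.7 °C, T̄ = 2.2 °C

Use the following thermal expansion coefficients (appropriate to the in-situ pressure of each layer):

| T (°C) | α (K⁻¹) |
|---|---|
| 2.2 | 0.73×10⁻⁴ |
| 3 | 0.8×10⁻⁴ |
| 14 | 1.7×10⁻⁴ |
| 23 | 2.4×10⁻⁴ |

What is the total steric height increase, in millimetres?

Layer 1 at 23 °C → α = 2.4×10⁻⁴ K⁻¹
Layer 2 at 14 °C → α = 1.7×10⁻⁴ K⁻¹
Layer 3 at 2.2 °C → α = 0.73×10⁻⁴ K⁻¹
0.66 × 2.4×10⁻⁴ × 210 = 0.033264 m
Layer 2: 340 × 0.71 × 1.7×10⁻⁴ = 0.041038 m
0.7 × 1700 × 0.73×10⁻⁴ = 0.08687 m
Δh = 0.033264 + 0.041038 + 0.08687 = 0.161172 m

Δh = 160 mm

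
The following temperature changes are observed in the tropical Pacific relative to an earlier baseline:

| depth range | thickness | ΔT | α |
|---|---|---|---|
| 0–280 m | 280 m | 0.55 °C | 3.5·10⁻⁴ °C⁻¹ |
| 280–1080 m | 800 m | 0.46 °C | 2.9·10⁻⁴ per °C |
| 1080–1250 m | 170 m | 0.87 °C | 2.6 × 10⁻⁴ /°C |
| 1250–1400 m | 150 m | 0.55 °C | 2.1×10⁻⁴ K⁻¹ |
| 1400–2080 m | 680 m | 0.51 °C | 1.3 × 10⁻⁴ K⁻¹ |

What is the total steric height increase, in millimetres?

0–280 m: 3.5×10⁻⁴ × 280 × 0.55 = 0.05390 m
280–1080 m: 2.9×10⁻⁴ × 0.46 × 800 = 0.10672 m
1080–1250 m: 170 × 2.6×10⁻⁴ × 0.87 = 0.038454 m
2.1×10⁻⁴ × 0.55 × 150 = 0.017325 m
1400–2080 m: 0.51 × 1.3×10⁻⁴ × 680 = 0.045084 m
Δh = 0.05390 + 0.10672 + 0.038454 + 0.017325 + 0.045084 = 0.261483 m

261 mm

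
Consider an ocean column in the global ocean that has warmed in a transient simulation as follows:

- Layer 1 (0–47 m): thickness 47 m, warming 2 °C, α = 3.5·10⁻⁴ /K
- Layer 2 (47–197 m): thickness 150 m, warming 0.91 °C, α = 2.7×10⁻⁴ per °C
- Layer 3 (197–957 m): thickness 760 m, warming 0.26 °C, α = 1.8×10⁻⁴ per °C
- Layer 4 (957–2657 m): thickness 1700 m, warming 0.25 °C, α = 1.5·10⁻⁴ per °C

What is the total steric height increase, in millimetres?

Layer 1: 2 × 3.5×10⁻⁴ × 47 = 0.03290 m
150 × 2.7×10⁻⁴ × 0.91 = 0.036855 m
760 × 1.8×10⁻⁴ × 0.26 = 0.035568 m
0.25 × 1700 × 1.5×10⁻⁴ = 0.06375 m
Δh = 0.03290 + 0.036855 + 0.035568 + 0.06375 = 0.169073 m

169 mm of thermosteric rise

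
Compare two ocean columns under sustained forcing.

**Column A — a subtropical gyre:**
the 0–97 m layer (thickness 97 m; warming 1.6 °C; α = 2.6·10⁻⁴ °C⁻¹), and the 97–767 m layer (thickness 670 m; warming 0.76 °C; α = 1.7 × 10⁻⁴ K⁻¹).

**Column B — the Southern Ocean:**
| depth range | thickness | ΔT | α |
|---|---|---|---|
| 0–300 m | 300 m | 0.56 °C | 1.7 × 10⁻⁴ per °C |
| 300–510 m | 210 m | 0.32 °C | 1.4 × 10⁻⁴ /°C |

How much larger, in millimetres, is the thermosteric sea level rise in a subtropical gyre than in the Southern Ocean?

88.9 mm

A 2.6×10⁻⁴ × 97 × 1.6 = 0.040352 m
A 1.7×10⁻⁴ × 0.76 × 670 = 0.086564 m
A total: 0.126916 m
B Layer 1: 0.56 × 300 × 1.7×10⁻⁴ = 0.02856 m
B 0.32 × 1.4×10⁻⁴ × 210 = 0.009408 m
B total: 0.037968 m
Difference: 0.126916 − 0.037968 = 0.088948 m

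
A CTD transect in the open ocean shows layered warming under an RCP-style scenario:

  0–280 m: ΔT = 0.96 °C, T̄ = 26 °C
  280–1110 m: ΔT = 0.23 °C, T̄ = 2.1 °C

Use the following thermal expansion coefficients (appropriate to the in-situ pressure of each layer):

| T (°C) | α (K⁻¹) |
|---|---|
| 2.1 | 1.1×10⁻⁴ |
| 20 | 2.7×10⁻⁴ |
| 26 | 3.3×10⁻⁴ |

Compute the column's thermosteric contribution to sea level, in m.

Layer 1 at 26 °C → α = 3.3×10⁻⁴ K⁻¹
Layer 2 at 2.1 °C → α = 1.1×10⁻⁴ K⁻¹
Layer 1: 280 × 0.96 × 3.3×10⁻⁴ = 0.088704 m
280–1110 m: 0.23 × 1.1×10⁻⁴ × 830 = 0.020999 m
Δh = 0.088704 + 0.020999 = 0.109703 m ≈ 0.110 m

0.110 m of thermosteric rise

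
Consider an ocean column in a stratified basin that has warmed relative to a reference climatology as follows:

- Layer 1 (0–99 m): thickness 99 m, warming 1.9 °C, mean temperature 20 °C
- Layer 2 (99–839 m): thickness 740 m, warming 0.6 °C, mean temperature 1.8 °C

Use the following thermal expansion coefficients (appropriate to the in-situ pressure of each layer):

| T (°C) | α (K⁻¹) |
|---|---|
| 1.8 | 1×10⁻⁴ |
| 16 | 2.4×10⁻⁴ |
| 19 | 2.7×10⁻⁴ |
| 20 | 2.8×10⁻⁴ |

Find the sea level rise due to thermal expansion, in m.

Layer 1 at 20 °C → α = 2.8×10⁻⁴ K⁻¹
Layer 2 at 1.8 °C → α = 1×10⁻⁴ K⁻¹
0–99 m: 99 × 2.8×10⁻⁴ × 1.9 = 0.052668 m
740 × 1×10⁻⁴ × 0.6 = 0.04440 m
Δh = 0.052668 + 0.04440 = 0.097068 m ≈ 0.097 m

about 0.097 m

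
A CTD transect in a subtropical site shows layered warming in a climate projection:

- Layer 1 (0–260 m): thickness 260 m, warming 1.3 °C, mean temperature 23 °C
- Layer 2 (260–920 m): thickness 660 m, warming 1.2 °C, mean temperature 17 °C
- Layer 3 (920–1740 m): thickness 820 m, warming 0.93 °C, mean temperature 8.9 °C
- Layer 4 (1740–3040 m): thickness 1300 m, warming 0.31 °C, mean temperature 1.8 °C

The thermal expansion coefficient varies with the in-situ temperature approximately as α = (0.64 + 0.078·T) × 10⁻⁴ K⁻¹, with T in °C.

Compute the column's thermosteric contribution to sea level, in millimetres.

Layer 1: α = (0.64 + 0.078×23)×10⁻⁴ = 2.434×10⁻⁴ K⁻¹
Layer 2: α = (0.64 + 0.078×17)×10⁻⁴ = 1.966×10⁻⁴ K⁻¹
Layer 3: α = (0.64 + 0.078×8.9)×10⁻⁴ = 1.3342×10⁻⁴ K⁻¹
Layer 4: α = (0.64 + 0.078×1.8)×10⁻⁴ = 0.7804×10⁻⁴ K⁻¹
1.3 × 260 × 2.434×10⁻⁴ = 0.0822692 m
1.2 × 660 × 1.966×10⁻⁴ = 0.1557072 m
920–1740 m: 0.93 × 1.3342×10⁻⁴ × 820 = 0.101746092 m
Layer 4: 0.7804×10⁻⁴ × 0.31 × 1300 = 0.03145012 m
Δh = 0.0822692 + 0.1557072 + 0.101746092 + 0.03145012 = 0.371172612 m

Δh = 371 mm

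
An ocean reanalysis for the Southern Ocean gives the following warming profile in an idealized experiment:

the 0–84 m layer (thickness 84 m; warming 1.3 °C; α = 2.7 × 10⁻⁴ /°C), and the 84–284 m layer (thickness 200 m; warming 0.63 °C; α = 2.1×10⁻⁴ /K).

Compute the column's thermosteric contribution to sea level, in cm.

1.3 × 84 × 2.7×10⁻⁴ = 0.029484 m
Layer 2: 0.63 × 200 × 2.1×10⁻⁴ = 0.02646 m
Δh = 0.029484 + 0.02646 = 0.055944 m ≈ 5.59 cm

5.59 cm of thermosteric rise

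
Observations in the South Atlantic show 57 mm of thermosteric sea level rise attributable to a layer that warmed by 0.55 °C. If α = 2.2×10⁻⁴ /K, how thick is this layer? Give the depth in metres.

H = Δh/(αΔT) = 0.057 / (2.2×10⁻⁴ × 0.55) ≈ 471.1 m

H ≈ 471 m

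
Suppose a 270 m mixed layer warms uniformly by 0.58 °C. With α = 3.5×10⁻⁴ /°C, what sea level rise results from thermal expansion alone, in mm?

54.8 mm of thermosteric rise

Δh = αΔT·H = 3.5×10⁻⁴ × 0.58 × 270 = 0.05481 m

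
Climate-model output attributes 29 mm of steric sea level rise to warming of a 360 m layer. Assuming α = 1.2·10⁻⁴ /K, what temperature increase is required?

ΔT = Δh/(αH) = 0.029 / (1.2×10⁻⁴ × 360) ≈ 0.6713 °C

0.671 °C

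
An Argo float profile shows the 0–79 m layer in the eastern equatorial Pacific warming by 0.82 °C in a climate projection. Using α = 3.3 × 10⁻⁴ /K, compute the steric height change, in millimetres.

Δh = αΔT·H = 3.3×10⁻⁴ × 0.82 × 79 = 0.0213774 m

Δh = 21.4 mm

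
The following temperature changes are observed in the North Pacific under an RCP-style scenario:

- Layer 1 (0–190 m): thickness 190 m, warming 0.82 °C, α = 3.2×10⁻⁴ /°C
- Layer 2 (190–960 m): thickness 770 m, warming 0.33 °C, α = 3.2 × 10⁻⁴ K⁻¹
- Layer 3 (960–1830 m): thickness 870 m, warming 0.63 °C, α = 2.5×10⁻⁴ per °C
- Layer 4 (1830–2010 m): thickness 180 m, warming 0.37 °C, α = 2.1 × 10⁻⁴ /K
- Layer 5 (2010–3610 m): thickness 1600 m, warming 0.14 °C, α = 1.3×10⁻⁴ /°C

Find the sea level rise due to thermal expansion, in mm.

310 mm

190 × 3.2×10⁻⁴ × 0.82 = 0.049856 m
Layer 2: 0.33 × 3.2×10⁻⁴ × 770 = 0.081312 m
2.5×10⁻⁴ × 870 × 0.63 = 0.137025 m
0.37 × 2.1×10⁻⁴ × 180 = 0.013986 m
2010–3610 m: 1600 × 1.3×10⁻⁴ × 0.14 = 0.02912 m
Δh = 0.049856 + 0.081312 + 0.137025 + 0.013986 + 0.02912 = 0.311299 m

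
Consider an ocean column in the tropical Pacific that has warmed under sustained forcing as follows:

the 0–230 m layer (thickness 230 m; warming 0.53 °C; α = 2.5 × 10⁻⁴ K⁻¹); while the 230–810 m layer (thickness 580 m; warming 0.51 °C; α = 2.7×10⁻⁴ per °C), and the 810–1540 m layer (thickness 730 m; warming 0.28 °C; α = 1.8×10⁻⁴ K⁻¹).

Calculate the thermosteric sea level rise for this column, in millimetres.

0.53 × 230 × 2.5×10⁻⁴ = 0.030475 m
580 × 0.51 × 2.7×10⁻⁴ = 0.079866 m
810–1540 m: 1.8×10⁻⁴ × 730 × 0.28 = 0.036792 m
Δh = 0.030475 + 0.079866 + 0.036792 = 0.147133 m

about 147 mm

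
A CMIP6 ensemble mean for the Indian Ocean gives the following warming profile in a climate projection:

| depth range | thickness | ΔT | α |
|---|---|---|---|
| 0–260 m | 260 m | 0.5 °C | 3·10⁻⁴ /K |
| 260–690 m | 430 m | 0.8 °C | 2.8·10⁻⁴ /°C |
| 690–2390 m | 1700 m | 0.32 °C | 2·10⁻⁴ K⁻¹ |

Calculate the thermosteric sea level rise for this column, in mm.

Δh = 240 mm

3×10⁻⁴ × 0.5 × 260 = 0.03900 m
260–690 m: 0.8 × 2.8×10⁻⁴ × 430 = 0.09632 m
Layer 3: 2×10⁻⁴ × 0.32 × 1700 = 0.10880 m
Δh = 0.03900 + 0.09632 + 0.10880 = 0.24412 m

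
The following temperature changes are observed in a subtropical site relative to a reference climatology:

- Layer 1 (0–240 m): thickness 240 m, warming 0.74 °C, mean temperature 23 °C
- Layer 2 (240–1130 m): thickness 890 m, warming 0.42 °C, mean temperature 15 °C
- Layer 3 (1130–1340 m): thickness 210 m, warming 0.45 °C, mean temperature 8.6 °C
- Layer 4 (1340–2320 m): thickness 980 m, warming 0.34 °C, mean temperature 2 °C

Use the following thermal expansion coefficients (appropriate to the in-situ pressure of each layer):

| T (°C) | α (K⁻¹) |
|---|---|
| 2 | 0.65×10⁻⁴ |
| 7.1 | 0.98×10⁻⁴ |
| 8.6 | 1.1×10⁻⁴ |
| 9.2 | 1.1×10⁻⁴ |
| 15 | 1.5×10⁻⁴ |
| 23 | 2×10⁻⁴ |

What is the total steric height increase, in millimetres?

Δh = 120 mm

Layer 1 at 23 °C → α = 2×10⁻⁴ K⁻¹
Layer 2 at 15 °C → α = 1.5×10⁻⁴ K⁻¹
Layer 3 at 8.6 °C → α = 1.1×10⁻⁴ K⁻¹
Layer 4 at 2 °C → α = 0.65×10⁻⁴ K⁻¹
0–240 m: 2×10⁻⁴ × 240 × 0.74 = 0.03552 m
240–1130 m: 1.5×10⁻⁴ × 890 × 0.42 = 0.05607 m
1.1×10⁻⁴ × 0.45 × 210 = 0.010395 m
Layer 4: 0.65×10⁻⁴ × 980 × 0.34 = 0.021658 m
Δh = 0.03552 + 0.05607 + 0.010395 + 0.021658 = 0.123643 m ≈ 120 mm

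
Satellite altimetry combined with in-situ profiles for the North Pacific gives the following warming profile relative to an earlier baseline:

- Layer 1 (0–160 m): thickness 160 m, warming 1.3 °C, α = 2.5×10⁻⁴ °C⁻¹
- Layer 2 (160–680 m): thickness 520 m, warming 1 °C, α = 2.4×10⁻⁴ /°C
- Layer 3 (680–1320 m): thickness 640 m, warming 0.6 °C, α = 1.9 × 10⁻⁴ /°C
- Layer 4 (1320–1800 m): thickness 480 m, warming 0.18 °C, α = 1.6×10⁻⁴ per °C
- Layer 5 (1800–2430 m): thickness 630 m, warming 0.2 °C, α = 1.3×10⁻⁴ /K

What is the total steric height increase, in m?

0–160 m: 2.5×10⁻⁴ × 160 × 1.3 = 0.05200 m
160–680 m: 1 × 2.4×10⁻⁴ × 520 = 0.12480 m
680–1320 m: 640 × 0.6 × 1.9×10⁻⁴ = 0.07296 m
1320–1800 m: 1.6×10⁻⁴ × 480 × 0.18 = 0.013824 m
Layer 5: 630 × 1.3×10⁻⁴ × 0.2 = 0.01638 m
Δh = 0.05200 + 0.12480 + 0.07296 + 0.013824 + 0.01638 = 0.279964 m

0.28 m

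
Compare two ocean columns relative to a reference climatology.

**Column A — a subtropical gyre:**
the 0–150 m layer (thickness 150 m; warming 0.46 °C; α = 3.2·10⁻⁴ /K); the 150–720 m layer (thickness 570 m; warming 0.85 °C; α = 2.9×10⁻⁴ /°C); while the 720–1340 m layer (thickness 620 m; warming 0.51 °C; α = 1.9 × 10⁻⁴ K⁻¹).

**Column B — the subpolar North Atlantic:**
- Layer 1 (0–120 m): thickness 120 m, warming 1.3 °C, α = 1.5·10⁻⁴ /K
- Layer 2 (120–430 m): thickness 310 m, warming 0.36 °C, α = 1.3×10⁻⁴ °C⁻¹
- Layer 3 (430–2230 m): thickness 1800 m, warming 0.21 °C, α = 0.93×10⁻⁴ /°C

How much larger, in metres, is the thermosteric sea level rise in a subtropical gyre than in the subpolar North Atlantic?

A Layer 1: 150 × 0.46 × 3.2×10⁻⁴ = 0.02208 m
A 150–720 m: 0.85 × 2.9×10⁻⁴ × 570 = 0.140505 m
A 720–1340 m: 1.9×10⁻⁴ × 0.51 × 620 = 0.060078 m
A total: 0.222663 m
B 120 × 1.3 × 1.5×10⁻⁴ = 0.02340 m
B 1.3×10⁻⁴ × 0.36 × 310 = 0.014508 m
B 0.21 × 0.93×10⁻⁴ × 1800 = 0.035154 m
B total: 0.073062 m
Difference: 0.222663 − 0.073062 = 0.149601 m

Δh_A − Δh_B ≈ 0.15 m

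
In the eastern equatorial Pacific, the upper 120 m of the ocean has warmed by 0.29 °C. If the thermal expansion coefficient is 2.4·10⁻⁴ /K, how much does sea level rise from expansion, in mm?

8.4 mm

Δh = αΔT·H = 2.4×10⁻⁴ × 0.29 × 120 = 0.008352 m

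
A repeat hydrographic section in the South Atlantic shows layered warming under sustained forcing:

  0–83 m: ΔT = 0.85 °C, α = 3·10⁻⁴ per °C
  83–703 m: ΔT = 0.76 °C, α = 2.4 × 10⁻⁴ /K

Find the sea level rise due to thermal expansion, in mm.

Δh = 134 mm

0.85 × 3×10⁻⁴ × 83 = 0.021165 m
Layer 2: 2.4×10⁻⁴ × 0.76 × 620 = 0.113088 m
Δh = 0.021165 + 0.113088 = 0.134253 m ≈ 134 mm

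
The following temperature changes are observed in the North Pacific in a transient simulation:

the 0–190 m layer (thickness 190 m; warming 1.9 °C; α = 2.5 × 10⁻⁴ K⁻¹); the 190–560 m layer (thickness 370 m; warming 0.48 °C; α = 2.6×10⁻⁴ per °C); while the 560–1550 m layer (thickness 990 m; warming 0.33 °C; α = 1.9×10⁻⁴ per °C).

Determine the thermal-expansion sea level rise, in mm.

198 mm of thermosteric rise

Layer 1: 1.9 × 190 × 2.5×10⁻⁴ = 0.09025 m
370 × 0.48 × 2.6×10⁻⁴ = 0.046176 m
560–1550 m: 1.9×10⁻⁴ × 990 × 0.33 = 0.062073 m
Δh = 0.09025 + 0.046176 + 0.062073 = 0.198499 m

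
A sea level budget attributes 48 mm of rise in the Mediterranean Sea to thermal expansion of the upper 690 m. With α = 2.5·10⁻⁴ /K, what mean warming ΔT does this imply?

ΔT = Δh/(αH) = 0.048 / (2.5×10⁻⁴ × 690) ≈ 0.2783 °C

ΔT ≈ 0.278 °C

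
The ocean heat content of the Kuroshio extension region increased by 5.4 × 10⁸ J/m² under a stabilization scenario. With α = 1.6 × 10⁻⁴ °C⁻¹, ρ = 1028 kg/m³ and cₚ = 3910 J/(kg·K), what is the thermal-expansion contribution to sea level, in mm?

Δh = αQ/(ρcₚ) = 1.6×10⁻⁴ × 5.4×10⁸ / (1028 × 3910) ≈ 0.021495 m

21.5 mm of thermosteric rise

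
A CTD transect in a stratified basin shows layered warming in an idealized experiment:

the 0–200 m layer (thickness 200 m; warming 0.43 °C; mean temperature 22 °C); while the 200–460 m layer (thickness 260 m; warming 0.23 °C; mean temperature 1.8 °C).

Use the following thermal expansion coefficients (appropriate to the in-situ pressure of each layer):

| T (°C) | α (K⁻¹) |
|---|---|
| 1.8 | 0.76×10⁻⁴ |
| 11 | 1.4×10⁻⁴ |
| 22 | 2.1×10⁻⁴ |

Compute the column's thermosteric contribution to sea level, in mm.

Layer 1 at 22 °C → α = 2.1×10⁻⁴ K⁻¹
Layer 2 at 1.8 °C → α = 0.76×10⁻⁴ K⁻¹
0.43 × 2.1×10⁻⁴ × 200 = 0.01806 m
Layer 2: 0.23 × 0.76×10⁻⁴ × 260 = 0.0045448 m
Δh = 0.01806 + 0.0045448 = 0.0226048 m

Δh ≈ 22.6 mm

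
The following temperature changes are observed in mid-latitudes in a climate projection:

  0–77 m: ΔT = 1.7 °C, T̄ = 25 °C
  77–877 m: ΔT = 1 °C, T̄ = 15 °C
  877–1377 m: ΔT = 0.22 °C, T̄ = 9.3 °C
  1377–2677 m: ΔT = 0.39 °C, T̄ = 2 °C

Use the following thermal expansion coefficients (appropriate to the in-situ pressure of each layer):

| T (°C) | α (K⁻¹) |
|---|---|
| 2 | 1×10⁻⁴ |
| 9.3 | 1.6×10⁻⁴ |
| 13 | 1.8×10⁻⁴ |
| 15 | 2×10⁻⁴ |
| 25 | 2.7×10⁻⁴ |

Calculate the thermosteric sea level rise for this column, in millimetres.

Layer 1 at 25 °C → α = 2.7×10⁻⁴ K⁻¹
Layer 2 at 15 °C → α = 2×10⁻⁴ K⁻¹
Layer 3 at 9.3 °C → α = 1.6×10⁻⁴ K⁻¹
Layer 4 at 2 °C → α = 1×10⁻⁴ K⁻¹
1.7 × 77 × 2.7×10⁻⁴ = 0.035343 m
77–877 m: 2×10⁻⁴ × 1 × 800 = 0.16000 m
Layer 3: 0.22 × 1.6×10⁻⁴ × 500 = 0.01760 m
1377–2677 m: 1×10⁻⁴ × 0.39 × 1300 = 0.05070 m
Δh = 0.035343 + 0.16000 + 0.01760 + 0.05070 = 0.263643 m

Δh ≈ 264 mm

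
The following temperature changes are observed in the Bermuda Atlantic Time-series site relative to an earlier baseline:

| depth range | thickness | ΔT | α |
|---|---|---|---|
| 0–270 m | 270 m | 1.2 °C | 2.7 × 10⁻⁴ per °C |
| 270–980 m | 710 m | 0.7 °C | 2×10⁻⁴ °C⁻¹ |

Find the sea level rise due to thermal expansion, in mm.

Δh ≈ 187 mm

Layer 1: 1.2 × 2.7×10⁻⁴ × 270 = 0.08748 m
270–980 m: 2×10⁻⁴ × 710 × 0.7 = 0.09940 m
Δh = 0.08748 + 0.09940 = 0.18688 m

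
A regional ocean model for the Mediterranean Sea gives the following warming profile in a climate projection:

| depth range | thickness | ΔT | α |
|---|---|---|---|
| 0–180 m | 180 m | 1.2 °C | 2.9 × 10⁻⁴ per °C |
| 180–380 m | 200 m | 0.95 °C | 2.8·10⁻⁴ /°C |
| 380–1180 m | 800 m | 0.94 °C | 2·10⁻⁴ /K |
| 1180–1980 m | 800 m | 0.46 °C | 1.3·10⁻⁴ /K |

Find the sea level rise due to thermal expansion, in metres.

0.314 m of thermosteric rise

0–180 m: 2.9×10⁻⁴ × 180 × 1.2 = 0.06264 m
180–380 m: 200 × 2.8×10⁻⁴ × 0.95 = 0.05320 m
Layer 3: 0.94 × 2×10⁻⁴ × 800 = 0.15040 m
Layer 4: 800 × 0.46 × 1.3×10⁻⁴ = 0.04784 m
Δh = 0.06264 + 0.05320 + 0.15040 + 0.04784 = 0.31408 m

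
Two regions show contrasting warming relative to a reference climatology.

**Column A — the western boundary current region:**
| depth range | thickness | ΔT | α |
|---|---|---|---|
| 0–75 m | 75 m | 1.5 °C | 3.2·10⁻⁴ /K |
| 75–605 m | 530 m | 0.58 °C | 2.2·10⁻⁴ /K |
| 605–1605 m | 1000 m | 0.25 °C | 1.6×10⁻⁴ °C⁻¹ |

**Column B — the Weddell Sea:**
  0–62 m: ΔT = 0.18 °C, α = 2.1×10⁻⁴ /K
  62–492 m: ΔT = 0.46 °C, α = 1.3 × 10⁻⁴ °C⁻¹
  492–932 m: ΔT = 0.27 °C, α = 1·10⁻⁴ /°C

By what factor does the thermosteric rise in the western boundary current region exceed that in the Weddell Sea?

3.60

A Layer 1: 1.5 × 75 × 3.2×10⁻⁴ = 0.03600 m
A 75–605 m: 0.58 × 2.2×10⁻⁴ × 530 = 0.067628 m
A Layer 3: 1.6×10⁻⁴ × 1000 × 0.25 = 0.04000 m
A total: 0.143628 m
B 62 × 0.18 × 2.1×10⁻⁴ = 0.0023436 m
B Layer 2: 430 × 1.3×10⁻⁴ × 0.46 = 0.025714 m
B 0.27 × 440 × 1×10⁻⁴ = 0.01188 m
B total: 0.0399376 m
Ratio: 0.143628 / 0.0399376 ≈ 3.596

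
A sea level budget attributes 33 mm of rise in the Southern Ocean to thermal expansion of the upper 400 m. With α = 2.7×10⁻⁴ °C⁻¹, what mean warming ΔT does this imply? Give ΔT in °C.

ΔT = Δh/(αH) = 0.033 / (2.7×10⁻⁴ × 400) ≈ 0.3056 °C

about 0.306 °C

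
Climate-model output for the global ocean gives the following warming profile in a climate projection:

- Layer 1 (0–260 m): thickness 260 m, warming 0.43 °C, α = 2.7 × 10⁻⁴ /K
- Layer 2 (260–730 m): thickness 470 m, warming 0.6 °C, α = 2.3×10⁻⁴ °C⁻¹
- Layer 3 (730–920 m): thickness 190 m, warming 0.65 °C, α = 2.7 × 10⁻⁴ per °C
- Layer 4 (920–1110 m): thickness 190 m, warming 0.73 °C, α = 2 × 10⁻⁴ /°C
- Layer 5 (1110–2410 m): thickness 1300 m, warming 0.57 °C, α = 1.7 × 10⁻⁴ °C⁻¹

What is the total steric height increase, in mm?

Δh = 282 mm

Layer 1: 260 × 2.7×10⁻⁴ × 0.43 = 0.030186 m
Layer 2: 470 × 2.3×10⁻⁴ × 0.6 = 0.06486 m
Layer 3: 0.65 × 2.7×10⁻⁴ × 190 = 0.033345 m
Layer 4: 0.73 × 2×10⁻⁴ × 190 = 0.02774 m
Layer 5: 1.7×10⁻⁴ × 0.57 × 1300 = 0.12597 m
Δh = 0.030186 + 0.06486 + 0.033345 + 0.02774 + 0.12597 = 0.282101 m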